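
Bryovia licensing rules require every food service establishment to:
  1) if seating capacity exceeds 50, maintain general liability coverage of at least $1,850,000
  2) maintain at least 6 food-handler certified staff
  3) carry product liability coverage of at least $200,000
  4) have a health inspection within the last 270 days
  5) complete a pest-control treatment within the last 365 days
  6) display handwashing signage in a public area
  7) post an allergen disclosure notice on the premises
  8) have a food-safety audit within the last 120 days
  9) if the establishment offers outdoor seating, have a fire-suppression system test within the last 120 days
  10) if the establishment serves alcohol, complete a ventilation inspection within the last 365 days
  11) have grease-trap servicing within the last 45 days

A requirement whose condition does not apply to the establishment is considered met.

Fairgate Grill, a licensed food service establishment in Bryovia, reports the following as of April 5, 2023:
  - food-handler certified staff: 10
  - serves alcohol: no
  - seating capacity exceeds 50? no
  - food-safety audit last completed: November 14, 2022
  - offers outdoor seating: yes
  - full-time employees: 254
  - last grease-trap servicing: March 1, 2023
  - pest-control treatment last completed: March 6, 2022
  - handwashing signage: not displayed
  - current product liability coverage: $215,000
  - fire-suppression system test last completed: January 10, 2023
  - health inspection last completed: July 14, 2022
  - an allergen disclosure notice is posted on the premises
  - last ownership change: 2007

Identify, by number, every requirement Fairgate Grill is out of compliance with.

5, 6, 8

1. condition 'seating capacity exceeds 50' does not hold → requirement n/a → met
2. food-handler certified staff 10 ≥ 6 → met
3. product liability coverage $215,000 ≥ $200,000 → met
4. health inspection 265 days ago vs limit 270 → met
5. pest-control treatment 395 days ago vs limit 365 → not met
6. handwashing signage absent → not met
7. allergen disclosure notice present → met
8. food-safety audit 142 days ago vs limit 120 → not met
9. condition 'offers outdoor seating' holds; fire-suppression system test 85 days ago vs limit 120 → met
10. condition 'serves alcohol' does not hold → requirement n/a → met
11. grease-trap servicing 35 days ago vs limit 45 → met
Not met: 5, 6, 8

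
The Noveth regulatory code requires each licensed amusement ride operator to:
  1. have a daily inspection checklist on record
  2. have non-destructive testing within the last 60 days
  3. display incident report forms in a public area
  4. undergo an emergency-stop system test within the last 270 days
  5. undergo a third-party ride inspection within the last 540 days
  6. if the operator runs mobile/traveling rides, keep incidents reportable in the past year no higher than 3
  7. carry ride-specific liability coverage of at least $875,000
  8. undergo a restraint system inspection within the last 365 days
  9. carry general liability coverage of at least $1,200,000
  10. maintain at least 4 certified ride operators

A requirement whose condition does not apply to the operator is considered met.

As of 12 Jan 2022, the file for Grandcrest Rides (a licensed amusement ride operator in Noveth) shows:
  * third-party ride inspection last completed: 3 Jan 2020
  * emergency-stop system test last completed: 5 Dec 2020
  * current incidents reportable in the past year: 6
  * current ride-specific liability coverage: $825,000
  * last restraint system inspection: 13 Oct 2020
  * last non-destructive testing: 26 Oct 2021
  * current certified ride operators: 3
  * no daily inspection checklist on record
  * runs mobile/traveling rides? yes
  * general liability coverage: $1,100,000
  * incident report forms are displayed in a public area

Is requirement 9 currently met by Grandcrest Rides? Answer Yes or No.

No

9. general liability coverage $1,100,000 < $1,200,000 → not met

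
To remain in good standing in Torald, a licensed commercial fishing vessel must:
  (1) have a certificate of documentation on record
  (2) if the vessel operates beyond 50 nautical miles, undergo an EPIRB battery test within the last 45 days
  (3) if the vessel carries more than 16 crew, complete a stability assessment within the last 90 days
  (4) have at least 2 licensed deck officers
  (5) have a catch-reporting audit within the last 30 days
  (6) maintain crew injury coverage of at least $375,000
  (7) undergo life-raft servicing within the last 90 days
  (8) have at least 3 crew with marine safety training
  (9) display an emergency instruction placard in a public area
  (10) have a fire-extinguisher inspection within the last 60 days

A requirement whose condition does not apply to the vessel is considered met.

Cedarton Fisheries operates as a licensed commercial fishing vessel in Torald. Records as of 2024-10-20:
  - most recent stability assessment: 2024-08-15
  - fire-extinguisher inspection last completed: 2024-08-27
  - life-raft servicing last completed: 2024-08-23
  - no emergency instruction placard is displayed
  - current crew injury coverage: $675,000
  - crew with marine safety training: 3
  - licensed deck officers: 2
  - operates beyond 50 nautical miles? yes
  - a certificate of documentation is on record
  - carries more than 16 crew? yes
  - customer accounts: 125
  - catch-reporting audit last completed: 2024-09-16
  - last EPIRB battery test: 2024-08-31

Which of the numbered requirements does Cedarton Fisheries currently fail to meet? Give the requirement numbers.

2, 5, 9

1. certificate of documentation present → met
2. condition 'operates beyond 50 nautical miles' holds; EPIRB battery test 50 days ago vs limit 45 → not met
3. condition 'carries more than 16 crew' holds; stability assessment 66 days ago vs limit 90 → met
4. licensed deck officers 2 ≥ 2 → met
5. catch-reporting audit 34 days ago vs limit 30 → not met
6. crew injury coverage $675,000 ≥ $375,000 → met
7. life-raft servicing 58 days ago vs limit 90 → met
8. crew with marine safety training 3 ≥ 3 → met
9. emergency instruction placard absent → not met
10. fire-extinguisher inspection 54 days ago vs limit 60 → met
Not met: 2, 5, 9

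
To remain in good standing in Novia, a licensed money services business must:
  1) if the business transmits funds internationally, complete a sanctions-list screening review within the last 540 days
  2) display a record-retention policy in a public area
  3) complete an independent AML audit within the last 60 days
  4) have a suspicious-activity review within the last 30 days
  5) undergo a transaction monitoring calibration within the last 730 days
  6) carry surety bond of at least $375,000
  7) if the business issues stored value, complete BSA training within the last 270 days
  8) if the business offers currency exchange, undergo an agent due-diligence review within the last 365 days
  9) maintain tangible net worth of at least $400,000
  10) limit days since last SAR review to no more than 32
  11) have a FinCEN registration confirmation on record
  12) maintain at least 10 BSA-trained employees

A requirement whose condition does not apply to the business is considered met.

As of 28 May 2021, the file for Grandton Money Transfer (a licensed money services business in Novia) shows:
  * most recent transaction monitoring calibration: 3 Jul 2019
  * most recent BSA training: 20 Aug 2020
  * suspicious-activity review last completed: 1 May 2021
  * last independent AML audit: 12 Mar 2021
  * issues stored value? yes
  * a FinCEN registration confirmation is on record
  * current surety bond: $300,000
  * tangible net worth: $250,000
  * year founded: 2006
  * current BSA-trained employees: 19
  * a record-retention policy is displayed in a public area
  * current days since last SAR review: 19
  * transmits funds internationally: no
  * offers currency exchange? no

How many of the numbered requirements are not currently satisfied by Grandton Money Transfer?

4

1. condition 'transmits funds internationally' does not hold → requirement n/a → met
2. record-retention policy present → met
3. independent AML audit 77 days ago vs limit 60 → not met
4. suspicious-activity review 27 days ago vs limit 30 → met
5. transaction monitoring calibration 695 days ago vs limit 730 → met
6. surety bond $300,000 < $375,000 → not met
7. condition 'issues stored value' holds; BSA training 281 days ago vs limit 270 → not met
8. condition 'offers currency exchange' does not hold → requirement n/a → met
9. tangible net worth $250,000 < $400,000 → not met
10. days since last SAR review 19 ≤ 32 → met
11. FinCEN registration confirmation present → met
12. BSA-trained employees 19 ≥ 10 → met
Not met: 4 of 12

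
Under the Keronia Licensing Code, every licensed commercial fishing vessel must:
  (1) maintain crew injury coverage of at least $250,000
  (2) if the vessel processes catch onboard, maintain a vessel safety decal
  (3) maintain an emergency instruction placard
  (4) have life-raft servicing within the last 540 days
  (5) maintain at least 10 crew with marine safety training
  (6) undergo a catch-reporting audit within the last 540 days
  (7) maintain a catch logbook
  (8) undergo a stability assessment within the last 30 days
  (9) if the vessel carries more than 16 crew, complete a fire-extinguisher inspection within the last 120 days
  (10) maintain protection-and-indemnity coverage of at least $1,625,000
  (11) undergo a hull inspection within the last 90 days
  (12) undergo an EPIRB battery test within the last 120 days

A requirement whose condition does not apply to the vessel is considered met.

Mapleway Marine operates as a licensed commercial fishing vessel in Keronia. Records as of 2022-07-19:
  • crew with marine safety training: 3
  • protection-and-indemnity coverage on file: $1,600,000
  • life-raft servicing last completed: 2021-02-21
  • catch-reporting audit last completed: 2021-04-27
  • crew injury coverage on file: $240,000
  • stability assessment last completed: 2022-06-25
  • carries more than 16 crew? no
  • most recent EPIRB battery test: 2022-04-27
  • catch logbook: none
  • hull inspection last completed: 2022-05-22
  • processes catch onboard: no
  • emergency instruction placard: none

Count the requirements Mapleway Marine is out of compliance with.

1. crew injury coverage $240,000 < $250,000 → not met
2. condition 'processes catch onboard' does not hold → requirement n/a → met
3. emergency instruction placard absent → not met
4. life-raft servicing 513 days ago vs limit 540 → met
5. crew with marine safety training 3 < 10 → not met
6. catch-reporting audit 448 days ago vs limit 540 → met
7. catch logbook absent → not met
8. stability assessment 24 days ago vs limit 30 → met
9. condition 'carries more than 16 crew' does not hold → requirement n/a → met
10. protection-and-indemnity coverage $1,600,000 < $1,625,000 → not met
11. hull inspection 58 days ago vs limit 90 → met
12. EPIRB battery test 83 days ago vs limit 120 → met
Not met: 5 of 12

5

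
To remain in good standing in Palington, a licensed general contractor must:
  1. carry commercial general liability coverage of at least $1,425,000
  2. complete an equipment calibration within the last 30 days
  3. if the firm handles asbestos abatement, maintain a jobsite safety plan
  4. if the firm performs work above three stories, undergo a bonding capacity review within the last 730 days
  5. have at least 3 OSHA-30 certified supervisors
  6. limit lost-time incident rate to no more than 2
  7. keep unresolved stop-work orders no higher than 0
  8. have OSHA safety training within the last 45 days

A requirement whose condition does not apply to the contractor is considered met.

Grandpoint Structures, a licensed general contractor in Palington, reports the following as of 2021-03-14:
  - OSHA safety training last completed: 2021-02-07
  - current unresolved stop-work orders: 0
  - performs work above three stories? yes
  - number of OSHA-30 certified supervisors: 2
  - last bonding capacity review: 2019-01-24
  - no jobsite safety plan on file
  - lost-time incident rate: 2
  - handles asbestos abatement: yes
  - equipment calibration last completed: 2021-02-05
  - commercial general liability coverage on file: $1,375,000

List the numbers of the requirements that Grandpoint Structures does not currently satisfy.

1. commercial general liability coverage $1,375,000 < $1,425,000 → not met
2. equipment calibration 37 days ago vs limit 30 → not met
3. condition 'handles asbestos abatement' holds; jobsite safety plan absent → not met
4. condition 'performs work above three stories' holds; bonding capacity review 780 days ago vs limit 730 → not met
5. OSHA-30 certified supervisors 2 < 3 → not met
6. lost-time incident rate 2 ≤ 2 → met
7. unresolved stop-work orders 0 ≤ 0 → met
8. OSHA safety training 35 days ago vs limit 45 → met
Not met: 1, 2, 3, 4, 5

1, 2, 3, 4, 5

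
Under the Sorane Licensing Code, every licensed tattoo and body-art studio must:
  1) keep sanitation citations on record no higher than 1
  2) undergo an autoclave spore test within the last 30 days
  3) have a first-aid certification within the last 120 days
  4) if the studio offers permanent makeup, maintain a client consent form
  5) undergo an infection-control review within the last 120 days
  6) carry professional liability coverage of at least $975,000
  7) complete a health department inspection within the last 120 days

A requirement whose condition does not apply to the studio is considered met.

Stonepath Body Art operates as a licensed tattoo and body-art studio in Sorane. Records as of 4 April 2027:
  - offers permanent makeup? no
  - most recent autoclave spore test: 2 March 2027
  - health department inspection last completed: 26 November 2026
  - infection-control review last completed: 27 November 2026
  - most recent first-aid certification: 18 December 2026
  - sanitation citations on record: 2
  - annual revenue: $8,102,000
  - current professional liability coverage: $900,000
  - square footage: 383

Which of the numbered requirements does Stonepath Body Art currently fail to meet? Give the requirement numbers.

1. sanitation citations on record 2 > 1 → not met
2. autoclave spore test 33 days ago vs limit 30 → not met
3. first-aid certification 107 days ago vs limit 120 → met
4. condition 'offers permanent makeup' does not hold → requirement n/a → met
5. infection-control review 128 days ago vs limit 120 → not met
6. professional liability coverage $900,000 < $975,000 → not met
7. health department inspection 129 days ago vs limit 120 → not met
Not met: 1, 2, 5, 6, 7

1, 2, 5, 6, 7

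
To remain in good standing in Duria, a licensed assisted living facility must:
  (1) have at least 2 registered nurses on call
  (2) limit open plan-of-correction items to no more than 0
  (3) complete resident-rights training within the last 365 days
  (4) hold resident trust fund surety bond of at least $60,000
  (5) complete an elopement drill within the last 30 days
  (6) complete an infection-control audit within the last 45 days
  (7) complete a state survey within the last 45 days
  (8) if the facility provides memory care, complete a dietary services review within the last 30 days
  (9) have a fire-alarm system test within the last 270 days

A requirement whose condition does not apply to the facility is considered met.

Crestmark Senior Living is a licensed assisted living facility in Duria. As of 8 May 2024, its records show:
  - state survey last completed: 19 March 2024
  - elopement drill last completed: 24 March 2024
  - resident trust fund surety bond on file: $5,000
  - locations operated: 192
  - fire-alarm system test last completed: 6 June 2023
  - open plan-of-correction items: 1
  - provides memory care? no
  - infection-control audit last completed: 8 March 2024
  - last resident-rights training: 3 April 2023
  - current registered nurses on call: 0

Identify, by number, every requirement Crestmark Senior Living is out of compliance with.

1, 2, 3, 4, 5, 6, 7, 9

1. registered nurses on call 0 < 2 → not met
2. open plan-of-correction items 1 > 0 → not met
3. resident-rights training 401 days ago vs limit 365 → not met
4. resident trust fund surety bond $5,000 < $60,000 → not met
5. elopement drill 45 days ago vs limit 30 → not met
6. infection-control audit 61 days ago vs limit 45 → not met
7. state survey 50 days ago vs limit 45 → not met
8. condition 'provides memory care' does not hold → requirement n/a → met
9. fire-alarm system test 337 days ago vs limit 270 → not met
Not met: 1, 2, 3, 4, 5, 6, 7, 9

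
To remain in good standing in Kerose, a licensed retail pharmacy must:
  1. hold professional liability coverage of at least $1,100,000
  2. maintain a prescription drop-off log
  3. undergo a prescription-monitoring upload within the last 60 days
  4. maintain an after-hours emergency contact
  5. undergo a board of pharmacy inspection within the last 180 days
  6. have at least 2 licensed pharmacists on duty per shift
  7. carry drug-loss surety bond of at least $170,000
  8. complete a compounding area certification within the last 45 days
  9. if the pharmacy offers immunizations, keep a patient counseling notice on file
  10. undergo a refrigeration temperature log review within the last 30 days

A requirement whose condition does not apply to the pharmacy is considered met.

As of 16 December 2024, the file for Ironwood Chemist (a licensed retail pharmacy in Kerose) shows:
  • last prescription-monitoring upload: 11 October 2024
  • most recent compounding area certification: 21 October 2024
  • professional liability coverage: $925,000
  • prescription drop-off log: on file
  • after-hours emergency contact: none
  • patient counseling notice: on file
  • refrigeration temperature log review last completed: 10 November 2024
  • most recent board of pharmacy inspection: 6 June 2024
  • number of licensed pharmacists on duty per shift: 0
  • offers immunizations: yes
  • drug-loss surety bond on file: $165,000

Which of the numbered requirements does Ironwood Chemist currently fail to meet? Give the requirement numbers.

1. professional liability coverage $925,000 < $1,100,000 → not met
2. prescription drop-off log present → met
3. prescription-monitoring upload 66 days ago vs limit 60 → not met
4. after-hours emergency contact absent → not met
5. board of pharmacy inspection 193 days ago vs limit 180 → not met
6. licensed pharmacists on duty per shift 0 < 2 → not met
7. drug-loss surety bond $165,000 < $170,000 → not met
8. compounding area certification 56 days ago vs limit 45 → not met
9. condition 'offers immunizations' holds; patient counseling notice present → met
10. refrigeration temperature log review 36 days ago vs limit 30 → not met
Not met: 1, 3, 4, 5, 6, 7, 8, 10

1, 3, 4, 5, 6, 7, 8, 10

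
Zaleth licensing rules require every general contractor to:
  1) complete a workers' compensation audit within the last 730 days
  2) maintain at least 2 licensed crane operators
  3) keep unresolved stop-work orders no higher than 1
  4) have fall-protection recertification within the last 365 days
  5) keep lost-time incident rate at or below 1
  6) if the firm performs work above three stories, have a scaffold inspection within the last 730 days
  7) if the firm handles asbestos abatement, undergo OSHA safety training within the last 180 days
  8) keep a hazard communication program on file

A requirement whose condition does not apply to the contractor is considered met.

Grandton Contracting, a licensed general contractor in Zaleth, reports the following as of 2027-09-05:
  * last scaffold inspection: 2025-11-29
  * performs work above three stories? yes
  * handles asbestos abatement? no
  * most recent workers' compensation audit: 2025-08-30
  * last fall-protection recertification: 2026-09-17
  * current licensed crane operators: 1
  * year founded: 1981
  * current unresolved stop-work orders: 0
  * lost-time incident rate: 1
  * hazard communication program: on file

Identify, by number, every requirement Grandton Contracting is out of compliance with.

1. workers' compensation audit 736 days ago vs limit 730 → not met
2. licensed crane operators 1 < 2 → not met
3. unresolved stop-work orders 0 ≤ 1 → met
4. fall-protection recertification 353 days ago vs limit 365 → met
5. lost-time incident rate 1 ≤ 1 → met
6. condition 'performs work above three stories' holds; scaffold inspection 645 days ago vs limit 730 → met
7. condition 'handles asbestos abatement' does not hold → requirement n/a → met
8. hazard communication program present → met
Not met: 1, 2

1, 2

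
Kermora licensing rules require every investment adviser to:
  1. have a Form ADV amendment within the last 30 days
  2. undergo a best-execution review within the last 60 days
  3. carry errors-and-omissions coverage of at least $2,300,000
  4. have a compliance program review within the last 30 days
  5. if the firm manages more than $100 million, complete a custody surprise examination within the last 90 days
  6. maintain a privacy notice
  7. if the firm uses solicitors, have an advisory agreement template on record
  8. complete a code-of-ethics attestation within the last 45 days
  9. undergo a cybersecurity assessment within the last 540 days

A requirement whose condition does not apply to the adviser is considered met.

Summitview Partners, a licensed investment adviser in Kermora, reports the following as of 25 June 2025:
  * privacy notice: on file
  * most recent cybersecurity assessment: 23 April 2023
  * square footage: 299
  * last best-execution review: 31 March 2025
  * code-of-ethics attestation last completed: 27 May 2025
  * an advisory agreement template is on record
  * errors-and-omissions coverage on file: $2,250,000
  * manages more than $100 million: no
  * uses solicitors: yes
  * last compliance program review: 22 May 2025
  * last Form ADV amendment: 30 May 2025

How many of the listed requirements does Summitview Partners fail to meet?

1. Form ADV amendment 26 days ago vs limit 30 → met
2. best-execution review 86 days ago vs limit 60 → not met
3. errors-and-omissions coverage $2,250,000 < $2,300,000 → not met
4. compliance program review 34 days ago vs limit 30 → not met
5. condition 'manages more than $100 million' does not hold → requirement n/a → met
6. privacy notice present → met
7. condition 'uses solicitors' holds; advisory agreement template present → met
8. code-of-ethics attestation 29 days ago vs limit 45 → met
9. cybersecurity assessment 794 days ago vs limit 540 → not met
Not met: 4 of 9

4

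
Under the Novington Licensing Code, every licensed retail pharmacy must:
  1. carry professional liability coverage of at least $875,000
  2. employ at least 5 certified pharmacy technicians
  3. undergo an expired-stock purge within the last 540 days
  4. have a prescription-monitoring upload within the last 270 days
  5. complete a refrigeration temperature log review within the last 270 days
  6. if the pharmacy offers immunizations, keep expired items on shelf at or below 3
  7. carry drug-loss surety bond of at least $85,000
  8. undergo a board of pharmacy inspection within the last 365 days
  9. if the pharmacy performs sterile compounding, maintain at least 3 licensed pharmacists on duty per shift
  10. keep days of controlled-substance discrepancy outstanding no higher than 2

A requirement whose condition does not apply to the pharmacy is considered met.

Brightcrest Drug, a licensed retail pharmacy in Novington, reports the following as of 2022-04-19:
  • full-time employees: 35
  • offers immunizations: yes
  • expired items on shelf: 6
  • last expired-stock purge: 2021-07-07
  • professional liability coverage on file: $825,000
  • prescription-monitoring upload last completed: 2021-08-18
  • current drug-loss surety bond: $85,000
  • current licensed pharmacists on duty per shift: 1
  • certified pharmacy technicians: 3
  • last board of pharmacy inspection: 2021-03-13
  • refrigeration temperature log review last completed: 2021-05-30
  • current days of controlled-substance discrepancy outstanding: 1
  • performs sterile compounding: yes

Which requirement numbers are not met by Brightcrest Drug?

1, 2, 5, 6, 8, 9

1. professional liability coverage $825,000 < $875,000 → not met
2. certified pharmacy technicians 3 < 5 → not met
3. expired-stock purge 286 days ago vs limit 540 → met
4. prescription-monitoring upload 244 days ago vs limit 270 → met
5. refrigeration temperature log review 324 days ago vs limit 270 → not met
6. condition 'offers immunizations' holds; expired items on shelf 6 > 3 → not met
7. drug-loss surety bond $85,000 ≥ $85,000 → met
8. board of pharmacy inspection 402 days ago vs limit 365 → not met
9. condition 'performs sterile compounding' holds; licensed pharmacists on duty per shift 1 < 3 → not met
10. days of controlled-substance discrepancy outstanding 1 ≤ 2 → met
Not met: 1, 2, 5, 6, 8, 9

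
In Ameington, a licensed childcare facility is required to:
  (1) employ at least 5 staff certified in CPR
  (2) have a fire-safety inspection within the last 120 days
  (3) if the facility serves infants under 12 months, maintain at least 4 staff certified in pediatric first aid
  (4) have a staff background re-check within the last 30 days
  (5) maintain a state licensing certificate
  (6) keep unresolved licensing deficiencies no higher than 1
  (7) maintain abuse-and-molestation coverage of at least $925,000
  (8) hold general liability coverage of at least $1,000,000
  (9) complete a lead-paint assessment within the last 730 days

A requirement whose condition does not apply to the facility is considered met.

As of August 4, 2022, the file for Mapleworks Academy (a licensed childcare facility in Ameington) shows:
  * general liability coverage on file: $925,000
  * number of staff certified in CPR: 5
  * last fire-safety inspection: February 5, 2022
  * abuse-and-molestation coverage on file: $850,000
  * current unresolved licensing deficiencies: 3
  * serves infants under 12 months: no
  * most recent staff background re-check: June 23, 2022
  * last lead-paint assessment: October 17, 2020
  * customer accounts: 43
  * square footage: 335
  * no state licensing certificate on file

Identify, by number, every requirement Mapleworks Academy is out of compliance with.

2, 4, 5, 6, 7, 8

1. staff certified in CPR 5 ≥ 5 → met
2. fire-safety inspection 180 days ago vs limit 120 → not met
3. condition 'serves infants under 12 months' does not hold → requirement n/a → met
4. staff background re-check 42 days ago vs limit 30 → not met
5. state licensing certificate absent → not met
6. unresolved licensing deficiencies 3 > 1 → not met
7. abuse-and-molestation coverage $850,000 < $925,000 → not met
8. general liability coverage $925,000 < $1,000,000 → not met
9. lead-paint assessment 656 days ago vs limit 730 → met
Not met: 2, 4, 5, 6, 7, 8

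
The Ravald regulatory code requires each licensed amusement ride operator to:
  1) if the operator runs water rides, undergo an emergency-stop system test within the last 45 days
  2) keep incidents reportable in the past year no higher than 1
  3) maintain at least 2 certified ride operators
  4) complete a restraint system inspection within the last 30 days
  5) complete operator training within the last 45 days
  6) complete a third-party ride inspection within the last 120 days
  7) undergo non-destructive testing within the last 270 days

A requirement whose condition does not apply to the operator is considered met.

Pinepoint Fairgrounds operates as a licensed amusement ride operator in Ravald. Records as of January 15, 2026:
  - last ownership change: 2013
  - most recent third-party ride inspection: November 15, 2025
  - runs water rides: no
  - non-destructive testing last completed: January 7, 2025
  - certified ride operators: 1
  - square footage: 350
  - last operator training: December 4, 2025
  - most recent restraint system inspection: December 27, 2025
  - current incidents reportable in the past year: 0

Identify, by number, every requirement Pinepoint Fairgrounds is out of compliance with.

3, 7

1. condition 'runs water rides' does not hold → requirement n/a → met
2. incidents reportable in the past year 0 ≤ 1 → met
3. certified ride operators 1 < 2 → not met
4. restraint system inspection 19 days ago vs limit 30 → met
5. operator training 42 days ago vs limit 45 → met
6. third-party ride inspection 61 days ago vs limit 120 → met
7. non-destructive testing 373 days ago vs limit 270 → not met
Not met: 3, 7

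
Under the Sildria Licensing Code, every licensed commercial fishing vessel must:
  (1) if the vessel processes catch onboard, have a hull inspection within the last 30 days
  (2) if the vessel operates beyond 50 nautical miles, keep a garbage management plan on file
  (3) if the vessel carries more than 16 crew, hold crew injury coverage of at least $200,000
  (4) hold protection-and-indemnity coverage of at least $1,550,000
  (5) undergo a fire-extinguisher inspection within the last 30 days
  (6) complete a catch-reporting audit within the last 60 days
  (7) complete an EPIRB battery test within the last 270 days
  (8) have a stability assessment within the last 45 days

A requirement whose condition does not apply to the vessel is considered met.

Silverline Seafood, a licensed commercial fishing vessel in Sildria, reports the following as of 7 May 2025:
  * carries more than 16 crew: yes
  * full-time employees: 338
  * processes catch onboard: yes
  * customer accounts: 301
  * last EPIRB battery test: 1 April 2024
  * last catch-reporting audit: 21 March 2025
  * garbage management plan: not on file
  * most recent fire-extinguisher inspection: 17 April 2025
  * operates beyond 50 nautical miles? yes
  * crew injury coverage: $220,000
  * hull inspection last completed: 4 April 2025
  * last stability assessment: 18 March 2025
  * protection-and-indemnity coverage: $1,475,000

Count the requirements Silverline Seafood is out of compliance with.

1. condition 'processes catch onboard' holds; hull inspection 33 days ago vs limit 30 → not met
2. condition 'operates beyond 50 nautical miles' holds; garbage management plan absent → not met
3. condition 'carries more than 16 crew' holds; crew injury coverage $220,000 ≥ $200,000 → met
4. protection-and-indemnity coverage $1,475,000 < $1,550,000 → not met
5. fire-extinguisher inspection 20 days ago vs limit 30 → met
6. catch-reporting audit 47 days ago vs limit 60 → met
7. EPIRB battery test 401 days ago vs limit 270 → not met
8. stability assessment 50 days ago vs limit 45 → not met
Not met: 5 of 8

5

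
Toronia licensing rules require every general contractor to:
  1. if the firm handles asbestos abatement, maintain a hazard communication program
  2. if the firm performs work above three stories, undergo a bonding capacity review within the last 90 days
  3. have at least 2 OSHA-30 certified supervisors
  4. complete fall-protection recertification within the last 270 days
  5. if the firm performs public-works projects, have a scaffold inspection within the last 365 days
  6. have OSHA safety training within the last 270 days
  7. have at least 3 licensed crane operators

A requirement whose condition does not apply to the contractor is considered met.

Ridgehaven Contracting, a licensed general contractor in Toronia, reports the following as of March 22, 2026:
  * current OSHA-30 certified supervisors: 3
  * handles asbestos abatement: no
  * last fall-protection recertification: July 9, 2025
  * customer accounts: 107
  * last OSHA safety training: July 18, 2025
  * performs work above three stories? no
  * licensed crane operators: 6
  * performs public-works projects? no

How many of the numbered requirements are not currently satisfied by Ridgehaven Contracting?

1. condition 'handles asbestos abatement' does not hold → requirement n/a → met
2. condition 'performs work above three stories' does not hold → requirement n/a → met
3. OSHA-30 certified supervisors 3 ≥ 2 → met
4. fall-protection recertification 256 days ago vs limit 270 → met
5. condition 'performs public-works projects' does not hold → requirement n/a → met
6. OSHA safety training 247 days ago vs limit 270 → met
7. licensed crane operators 6 ≥ 3 → met
Not met: 0 of 7

0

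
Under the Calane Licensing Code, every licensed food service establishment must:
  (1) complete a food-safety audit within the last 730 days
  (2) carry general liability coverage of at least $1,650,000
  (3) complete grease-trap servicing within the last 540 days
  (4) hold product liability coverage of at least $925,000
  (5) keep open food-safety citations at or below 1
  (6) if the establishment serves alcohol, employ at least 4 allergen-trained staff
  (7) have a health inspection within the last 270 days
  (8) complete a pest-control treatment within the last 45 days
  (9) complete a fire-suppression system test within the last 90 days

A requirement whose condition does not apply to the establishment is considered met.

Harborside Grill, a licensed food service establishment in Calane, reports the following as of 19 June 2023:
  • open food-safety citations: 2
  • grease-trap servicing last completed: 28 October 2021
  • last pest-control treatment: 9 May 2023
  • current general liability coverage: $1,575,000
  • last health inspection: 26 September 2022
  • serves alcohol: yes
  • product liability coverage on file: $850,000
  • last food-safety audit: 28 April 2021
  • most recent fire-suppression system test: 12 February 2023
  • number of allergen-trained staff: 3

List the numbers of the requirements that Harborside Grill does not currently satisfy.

1. food-safety audit 782 days ago vs limit 730 → not met
2. general liability coverage $1,575,000 < $1,650,000 → not met
3. grease-trap servicing 599 days ago vs limit 540 → not met
4. product liability coverage $850,000 < $925,000 → not met
5. open food-safety citations 2 > 1 → not met
6. condition 'serves alcohol' holds; allergen-trained staff 3 < 4 → not met
7. health inspection 266 days ago vs limit 270 → met
8. pest-control treatment 41 days ago vs limit 45 → met
9. fire-suppression system test 127 days ago vs limit 90 → not met
Not met: 1, 2, 3, 4, 5, 6, 9

1, 2, 3, 4, 5, 6, 9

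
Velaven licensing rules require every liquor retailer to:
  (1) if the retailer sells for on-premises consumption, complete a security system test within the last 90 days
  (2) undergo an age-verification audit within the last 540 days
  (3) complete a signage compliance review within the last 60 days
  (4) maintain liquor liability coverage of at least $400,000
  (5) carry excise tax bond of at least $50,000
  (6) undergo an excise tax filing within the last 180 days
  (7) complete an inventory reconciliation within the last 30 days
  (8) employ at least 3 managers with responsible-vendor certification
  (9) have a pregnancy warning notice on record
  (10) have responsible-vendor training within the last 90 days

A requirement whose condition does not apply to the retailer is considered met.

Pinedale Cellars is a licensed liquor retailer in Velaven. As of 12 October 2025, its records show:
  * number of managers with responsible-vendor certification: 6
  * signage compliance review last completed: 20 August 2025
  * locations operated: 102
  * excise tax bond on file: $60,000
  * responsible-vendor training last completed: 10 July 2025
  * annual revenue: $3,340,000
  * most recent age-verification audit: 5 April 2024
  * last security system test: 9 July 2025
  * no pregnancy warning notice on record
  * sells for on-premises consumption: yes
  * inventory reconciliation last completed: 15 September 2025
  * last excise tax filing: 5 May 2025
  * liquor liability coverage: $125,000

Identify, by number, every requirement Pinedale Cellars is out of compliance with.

1, 2, 4, 9, 10

1. condition 'sells for on-premises consumption' holds; security system test 95 days ago vs limit 90 → not met
2. age-verification audit 555 days ago vs limit 540 → not met
3. signage compliance review 53 days ago vs limit 60 → met
4. liquor liability coverage $125,000 < $400,000 → not met
5. excise tax bond $60,000 ≥ $50,000 → met
6. excise tax filing 160 days ago vs limit 180 → met
7. inventory reconciliation 27 days ago vs limit 30 → met
8. managers with responsible-vendor certification 6 ≥ 3 → met
9. pregnancy warning notice absent → not met
10. responsible-vendor training 94 days ago vs limit 90 → not met
Not met: 1, 2, 4, 9, 10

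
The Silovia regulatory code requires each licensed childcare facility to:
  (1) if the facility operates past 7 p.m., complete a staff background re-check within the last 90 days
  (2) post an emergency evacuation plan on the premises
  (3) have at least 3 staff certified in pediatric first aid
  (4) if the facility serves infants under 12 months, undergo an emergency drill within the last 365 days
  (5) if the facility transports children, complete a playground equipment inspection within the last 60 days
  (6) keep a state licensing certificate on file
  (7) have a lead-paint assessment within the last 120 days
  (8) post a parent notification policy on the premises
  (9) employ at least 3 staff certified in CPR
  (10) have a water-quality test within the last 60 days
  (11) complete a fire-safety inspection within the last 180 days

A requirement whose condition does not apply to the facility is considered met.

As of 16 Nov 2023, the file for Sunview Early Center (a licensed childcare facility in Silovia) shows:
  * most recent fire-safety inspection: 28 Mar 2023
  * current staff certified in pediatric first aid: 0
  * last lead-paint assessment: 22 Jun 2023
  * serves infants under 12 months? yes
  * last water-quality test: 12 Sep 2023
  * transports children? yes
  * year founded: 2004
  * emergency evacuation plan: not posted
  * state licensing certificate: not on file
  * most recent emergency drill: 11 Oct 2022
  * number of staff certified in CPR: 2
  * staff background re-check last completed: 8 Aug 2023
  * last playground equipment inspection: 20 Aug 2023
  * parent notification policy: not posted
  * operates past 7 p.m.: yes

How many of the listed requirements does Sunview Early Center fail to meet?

11

1. condition 'operates past 7 p.m.' holds; staff background re-check 100 days ago vs limit 90 → not met
2. emergency evacuation plan absent → not met
3. staff certified in pediatric first aid 0 < 3 → not met
4. condition 'serves infants under 12 months' holds; emergency drill 401 days ago vs limit 365 → not met
5. condition 'transports children' holds; playground equipment inspection 88 days ago vs limit 60 → not met
6. state licensing certificate absent → not met
7. lead-paint assessment 147 days ago vs limit 120 → not met
8. parent notification policy absent → not met
9. staff certified in CPR 2 < 3 → not met
10. water-quality test 65 days ago vs limit 60 → not met
11. fire-safety inspection 233 days ago vs limit 180 → not met
Not met: 11 of 11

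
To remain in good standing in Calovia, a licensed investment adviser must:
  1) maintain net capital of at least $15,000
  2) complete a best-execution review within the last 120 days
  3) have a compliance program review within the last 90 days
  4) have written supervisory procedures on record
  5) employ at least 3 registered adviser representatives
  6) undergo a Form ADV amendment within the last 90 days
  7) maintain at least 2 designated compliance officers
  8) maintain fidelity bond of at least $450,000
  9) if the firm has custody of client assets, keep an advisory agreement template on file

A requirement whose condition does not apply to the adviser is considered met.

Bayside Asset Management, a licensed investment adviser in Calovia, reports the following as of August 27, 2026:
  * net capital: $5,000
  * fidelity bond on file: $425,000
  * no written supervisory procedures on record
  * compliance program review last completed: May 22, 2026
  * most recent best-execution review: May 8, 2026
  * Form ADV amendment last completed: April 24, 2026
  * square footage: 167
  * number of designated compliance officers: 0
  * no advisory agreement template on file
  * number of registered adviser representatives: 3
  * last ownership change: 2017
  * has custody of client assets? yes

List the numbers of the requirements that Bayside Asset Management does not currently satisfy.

1, 3, 4, 6, 7, 8, 9

1. net capital $5,000 < $15,000 → not met
2. best-execution review 111 days ago vs limit 120 → met
3. compliance program review 97 days ago vs limit 90 → not met
4. written supervisory procedures absent → not met
5. registered adviser representatives 3 ≥ 3 → met
6. Form ADV amendment 125 days ago vs limit 90 → not met
7. designated compliance officers 0 < 2 → not met
8. fidelity bond $425,000 < $450,000 → not met
9. condition 'has custody of client assets' holds; advisory agreement template absent → not met
Not met: 1, 3, 4, 6, 7, 8, 9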